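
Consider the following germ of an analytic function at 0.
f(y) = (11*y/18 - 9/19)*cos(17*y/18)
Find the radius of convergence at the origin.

The factor cos(17*y/18) is entire and contributes no finite singular point.
The polynomial part has no poles.
No finite singular points: the Taylor series at 0 converges everywhere.

The radius of convergence is infinite.


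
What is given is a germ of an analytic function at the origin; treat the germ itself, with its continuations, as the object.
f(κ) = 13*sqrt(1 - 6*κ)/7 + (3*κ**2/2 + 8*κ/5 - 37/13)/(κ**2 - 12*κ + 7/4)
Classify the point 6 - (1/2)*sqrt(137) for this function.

The point is a pole of order 1.

The denominator factor κ**2 - 12*κ + 7/4 vanishes at 6 - (1/2)*sqrt(137) and appears to the power 1; the numerator there equals 58307/520 - (49/5)*sqrt(137), nonzero, and no other factor vanishes.
The branch terms are analytic at this point.
Hence a pole whose order is the multiplicity, 1.


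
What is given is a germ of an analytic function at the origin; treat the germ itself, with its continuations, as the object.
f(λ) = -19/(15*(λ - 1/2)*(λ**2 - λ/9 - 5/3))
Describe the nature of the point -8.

The point is a regular point.

Denominator factors: λ**2 - λ/9 - 5/3 = 569/9 at λ = -8; λ - 1/2 = -17/2 at λ = -8 — none vanishes.
So the germ continues analytically to -8.


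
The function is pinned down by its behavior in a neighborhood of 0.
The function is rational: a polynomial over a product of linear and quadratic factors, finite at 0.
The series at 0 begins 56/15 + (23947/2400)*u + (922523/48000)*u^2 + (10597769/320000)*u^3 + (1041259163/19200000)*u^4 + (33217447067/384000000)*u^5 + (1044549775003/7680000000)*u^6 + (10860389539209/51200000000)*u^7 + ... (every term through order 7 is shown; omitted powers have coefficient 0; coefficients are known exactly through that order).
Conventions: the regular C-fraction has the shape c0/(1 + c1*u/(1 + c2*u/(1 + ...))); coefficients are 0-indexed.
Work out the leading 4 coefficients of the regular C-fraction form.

Taylor coefficients (read off): a_0 = 56/15, a_1 = 23947/2400, a_2 = 922523/48000, a_3 = 10597769/320000.
c0 = a_0 = 56/15. Peel one level at a time: if S = 1 + c*u/S' with S'(0) = 1, then c is the u-coefficient of S and S' = c*u/(S - 1).
S_1 = c0/f = 1 + (-3421/1280)*u + (653749/327680)*u^2 + ...; c1 = -3421/1280.
S_2 = c1*u/(S_1 - 1) = 1 + (653749/875776)*u + (4576243/11703241)*u^2 + ...; c2 = 653749/875776.
S_3 = c2*u/(S_2 - 1) = 1 + (-1792/3421)*u + ...; c3 = -1792/3421.

The regular C-fraction coefficients are [56/15, -3421/1280, 653749/875776, -1792/3421].


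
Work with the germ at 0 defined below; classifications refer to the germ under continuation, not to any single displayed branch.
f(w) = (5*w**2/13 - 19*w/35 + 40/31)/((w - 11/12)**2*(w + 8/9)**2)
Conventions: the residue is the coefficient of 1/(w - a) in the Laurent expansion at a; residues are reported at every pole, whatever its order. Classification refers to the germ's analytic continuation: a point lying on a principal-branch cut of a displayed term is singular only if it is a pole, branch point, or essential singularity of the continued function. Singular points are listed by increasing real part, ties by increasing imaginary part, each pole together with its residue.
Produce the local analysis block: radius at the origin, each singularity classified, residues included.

Radius of convergence at 0: 8/9.
At -8/9: a pole of order 2; residue 1275881328/3873585625.
At 11/12: a pole of order 2; residue -1275881328/3873585625.

Denominator factor (w - 11/12)^2: pole of order 2 at 11/12, modulus 11/12.
Denominator factor (w + 8/9)^2: pole of order 2 at -8/9, modulus 8/9.
The radius of convergence is the smallest modulus among the singular points: 8/9.
At the order-2 pole -8/9 set g(w) = (w - (-8/9))^2*f(w) = (5*w**2/13 - 19*w/35 + 40/31)/(w - 11/12)**2.
Order-2 pole: residue = g'(a); g'(-8/9) = 1275881328/3873585625, so the residue is 1275881328/3873585625.
At the order-2 pole 11/12 set g(w) = (w - (11/12))^2*f(w) = (5*w**2/13 - 19*w/35 + 40/31)/(w + 8/9)**2.
Order-2 pole: residue = g'(a); g'(11/12) = -1275881328/3873585625, so the residue is -1275881328/3873585625.
List the singular points by increasing real part (a conjugate pair: the negative imaginary part first).


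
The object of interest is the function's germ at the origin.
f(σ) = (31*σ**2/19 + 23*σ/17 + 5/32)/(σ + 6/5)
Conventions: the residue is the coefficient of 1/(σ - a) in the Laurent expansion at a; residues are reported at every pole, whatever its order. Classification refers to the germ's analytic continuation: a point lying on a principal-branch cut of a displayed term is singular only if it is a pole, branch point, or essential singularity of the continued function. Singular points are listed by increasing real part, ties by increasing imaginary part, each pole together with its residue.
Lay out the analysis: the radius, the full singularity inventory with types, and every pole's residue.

Denominator factor (σ + 6/5): pole of order 1 at -6/5, modulus 6/5.
The radius of convergence is the smallest modulus among the singular points: 6/5.
At the order-1 pole -6/5 set g(σ) = (σ - (-6/5))*f(σ) = 31*σ**2/19 + 23*σ/17 + 5/32.
Simple pole: residue = g(a) at a = -6/5, which is 227959/258400.

Radius of convergence at 0: 6/5.
At -6/5: a pole of order 1; residue 227959/258400.


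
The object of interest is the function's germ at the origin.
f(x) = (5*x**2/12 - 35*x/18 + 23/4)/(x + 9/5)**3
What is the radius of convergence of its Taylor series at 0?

The radius of convergence is 9/5.

Denominator factor (x + 9/5)^3: pole of order 3 at -9/5, modulus 9/5.
The radius of convergence is the smallest modulus among the singular points: 9/5.


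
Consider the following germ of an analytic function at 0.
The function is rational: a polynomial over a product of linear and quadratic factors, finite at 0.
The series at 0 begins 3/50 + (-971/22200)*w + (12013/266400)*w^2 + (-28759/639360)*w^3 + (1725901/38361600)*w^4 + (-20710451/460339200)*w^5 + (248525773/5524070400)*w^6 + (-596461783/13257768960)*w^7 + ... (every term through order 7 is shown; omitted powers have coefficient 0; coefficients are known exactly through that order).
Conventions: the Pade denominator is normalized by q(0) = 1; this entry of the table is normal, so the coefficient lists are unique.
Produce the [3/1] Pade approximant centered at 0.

Taylor coefficients needed (read off): a_0 = 3/50, a_1 = -971/22200, a_2 = 12013/266400, a_3 = -28759/639360, a_4 = 1725901/38361600.
Write the denominator as Q(w) = 1 + q1*w. Requiring Q*f - P = O(w^5) with deg P <= 3 kills the coefficients of w^4..w^4 in Q*f:
  w^4: a_4 + q1*a_3 = 0, i.e. 1725901/38361600 + (-28759/639360)*q1 = 0.
Solving this linear system: q1 = 1725901/1725540.
The numerator is Q*f truncated at degree 3: P0 = a_0 = 3/50; P1 = a_1 + q1*a_0 = 25975033/1596124500; P2 = a_2 + q1*a_1 = 2148311/1596124500; P3 = a_3 + q1*a_2 = 195301/1596124500.

The Pade approximant has numerator coefficients [3/50, 25975033/1596124500, 2148311/1596124500, 195301/1596124500]; denominator coefficients [1, 1725901/1725540].


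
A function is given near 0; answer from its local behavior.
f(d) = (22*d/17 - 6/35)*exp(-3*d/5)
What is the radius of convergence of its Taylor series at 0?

The factor exp(-3*d/5) is entire and contributes no finite singular point.
The polynomial part has no poles.
No finite singular points: the Taylor series at 0 converges everywhere.

The radius of convergence is infinite.


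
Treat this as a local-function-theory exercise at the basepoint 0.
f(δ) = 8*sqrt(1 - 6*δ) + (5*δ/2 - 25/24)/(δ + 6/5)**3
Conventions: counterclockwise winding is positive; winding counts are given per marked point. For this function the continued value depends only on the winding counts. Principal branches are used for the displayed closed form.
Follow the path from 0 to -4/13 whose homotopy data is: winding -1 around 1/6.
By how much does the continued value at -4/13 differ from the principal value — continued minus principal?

Continued minus principal equals -(16/13)*sqrt(481).

The rational part is single-valued and drops out of the difference; each branch term changes only by its own monodromy.
(8)*sqrt(1 - δ/(1/6)): winding -1 is odd, the square root flips sign, contributing -2*(8)*sqrt(1 - (-4/13)/(1/6)) = -2*(8)*sqrt(37/13) = -(16/13)*sqrt(481).
Summing the contributions at δ = -4/13 gives -(16/13)*sqrt(481).


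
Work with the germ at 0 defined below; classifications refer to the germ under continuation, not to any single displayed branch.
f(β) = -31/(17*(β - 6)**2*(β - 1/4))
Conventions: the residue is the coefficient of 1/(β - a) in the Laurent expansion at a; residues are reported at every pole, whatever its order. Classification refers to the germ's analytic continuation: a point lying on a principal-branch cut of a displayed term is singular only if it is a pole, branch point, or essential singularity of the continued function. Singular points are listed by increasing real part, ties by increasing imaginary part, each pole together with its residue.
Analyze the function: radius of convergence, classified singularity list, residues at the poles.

Denominator factor (β - 1/4): pole of order 1 at 1/4, modulus 1/4.
Denominator factor (β - 6)^2: pole of order 2 at 6, modulus 6.
The radius of convergence is the smallest modulus among the singular points: 1/4.
At the order-1 pole 1/4 set g(β) = (β - (1/4))*f(β) = -31/(17*(β - 6)**2).
Simple pole: residue = g(a) at a = 1/4, which is -496/8993.
At the order-2 pole 6 set g(β) = (β - (6))^2*f(β) = -31/(17*(β - 1/4)).
Order-2 pole: residue = g'(a); g'(6) = 496/8993, so the residue is 496/8993.
List the singular points by increasing real part (a conjugate pair: the negative imaginary part first).

Radius of convergence at 0: 1/4.
At 1/4: a pole of order 1; residue -496/8993.
At 6: a pole of order 2; residue 496/8993.


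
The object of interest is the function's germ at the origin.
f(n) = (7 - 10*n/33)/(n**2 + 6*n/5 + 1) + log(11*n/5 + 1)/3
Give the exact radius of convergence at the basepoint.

The radius of convergence is 5/11.

Denominator factor (n**2 + 6*n/5 + 1): discriminant -64/25, complex-conjugate roots (-3/5) + (4/5)*i and (-3/5) - (4/5)*i; poles of order 1, moduli 1 and 1.
Branch term (1/3)*log(1 - n/(-5/11)): its argument vanishes at n = -5/11, a logarithmic branch point, modulus 5/11.
The radius of convergence is the smallest modulus among the singular points: 5/11.


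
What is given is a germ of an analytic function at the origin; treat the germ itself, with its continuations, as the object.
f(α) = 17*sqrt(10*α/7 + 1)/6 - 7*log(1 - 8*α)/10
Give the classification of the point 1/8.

The point is a logarithmic branch point.

The term (-7/10)*log(1 - α/(1/8)) has argument 1 - 1/8/(1/8) = 0 at 1/8: a logarithmic (infinitely-sheeted) branch point; the remaining terms are analytic or single-valued there.


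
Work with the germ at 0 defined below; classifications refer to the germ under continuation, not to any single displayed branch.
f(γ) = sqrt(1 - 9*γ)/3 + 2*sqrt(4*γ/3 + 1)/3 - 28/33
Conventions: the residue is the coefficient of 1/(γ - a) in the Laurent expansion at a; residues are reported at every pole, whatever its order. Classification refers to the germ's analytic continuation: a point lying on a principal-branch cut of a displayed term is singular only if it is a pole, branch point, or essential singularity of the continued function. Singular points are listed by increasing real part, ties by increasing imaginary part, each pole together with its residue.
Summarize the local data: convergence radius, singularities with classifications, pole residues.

Radius of convergence at 0: 1/9.
At -3/4: an algebraic (square-root) branch point.
At 1/9: an algebraic (square-root) branch point.

Branch term (1/3)*sqrt(1 - γ/(1/9)): its argument vanishes at γ = 1/9, a square-root branch point, modulus 1/9.
Branch term (2/3)*sqrt(1 - γ/(-3/4)): its argument vanishes at γ = -3/4, a square-root branch point, modulus 3/4.
The radius of convergence is the smallest modulus among the singular points: 1/9.
List the singular points by increasing real part (a conjugate pair: the negative imaginary part first).


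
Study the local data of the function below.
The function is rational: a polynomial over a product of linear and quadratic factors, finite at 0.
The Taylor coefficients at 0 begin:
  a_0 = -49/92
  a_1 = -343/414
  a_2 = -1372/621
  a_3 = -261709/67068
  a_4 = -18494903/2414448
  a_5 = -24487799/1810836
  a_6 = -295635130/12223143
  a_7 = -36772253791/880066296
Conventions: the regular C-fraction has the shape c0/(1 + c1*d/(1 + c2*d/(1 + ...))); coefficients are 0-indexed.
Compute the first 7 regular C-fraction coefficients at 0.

The regular C-fraction coefficients are [-49/92, -14/9, -10/9, 389/180, -1701/1945, -3815/6224, -389/1744].

Taylor coefficients (read off): a_0 = -49/92, a_1 = -343/414, a_2 = -1372/621, a_3 = -261709/67068, a_4 = -18494903/2414448, a_5 = -24487799/1810836, a_6 = -295635130/12223143.
c0 = a_0 = -49/92. Peel one level at a time: if S = 1 + c*d/S' with S'(0) = 1, then c is the d-coefficient of S and S' = c*d/(S - 1).
S_1 = c0/f = 1 + (-14/9)*d + (-140/81)*d^2 + ...; c1 = -14/9.
S_2 = c1*d/(S_1 - 1) = 1 + (-10/9)*d + (389/162)*d^2 + ...; c2 = -10/9.
S_3 = c2*d/(S_2 - 1) = 1 + (389/180)*d + (189/100)*d^2 + ...; c3 = 389/180.
S_4 = c3*d/(S_3 - 1) = 1 + (-1701/1945)*d + (-1297863/2421136)*d^2 + ...; c4 = -1701/1945.
S_5 = c4*d/(S_4 - 1) = 1 + (-3815/6224)*d + (-35/256)*d^2 + ...; c5 = -3815/6224.
S_6 = c5*d/(S_5 - 1) = 1 + (-389/1744)*d + ...; c6 = -389/1744.


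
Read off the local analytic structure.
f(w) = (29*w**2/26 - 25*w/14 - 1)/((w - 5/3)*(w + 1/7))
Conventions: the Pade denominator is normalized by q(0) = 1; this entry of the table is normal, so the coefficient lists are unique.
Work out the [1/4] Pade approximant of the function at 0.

The Pade approximant has numerator coefficients [21/5, 179621938641/18805809410]; denominator coefficients [1, 64771252977/9402904705, -20312463248/24447552233, -9399630800/24447552233, -76325002096/317818179029].

Taylor coefficients needed (expand at 0): a_0 = 21/5, a_1 = -969/50, a_2 = 445209/3250, a_3 = -15569373/16250, a_4 = 544966881/81250, a_5 = -19073724357/406250.
Write the denominator as Q(w) = 1 + q1*w + q2*w^2 + q3*w^3 + q4*w^4. Requiring Q*f - P = O(w^6) with deg P <= 1 kills the coefficients of w^2..w^5 in Q*f:
  w^2: a_2 + q1*a_1 + q2*a_0 = 0, i.e. 445209/3250 + (-969/50)*q1 + (21/5)*q2 = 0.
  w^3: a_3 + q1*a_2 + q2*a_1 + q3*a_0 = 0, i.e. -15569373/16250 + (445209/3250)*q1 + (-969/50)*q2 + (21/5)*q3 = 0.
  w^4: a_4 + q1*a_3 + q2*a_2 + q3*a_1 + q4*a_0 = 0, i.e. 544966881/81250 + (-15569373/16250)*q1 + (445209/3250)*q2 + (-969/50)*q3 + (21/5)*q4 = 0.
  w^5: a_5 + q1*a_4 + q2*a_3 + q3*a_2 + q4*a_1 = 0, i.e. -19073724357/406250 + (544966881/81250)*q1 + (-15569373/16250)*q2 + (445209/3250)*q3 + (-969/50)*q4 = 0.
Solving this linear system: q1 = 64771252977/9402904705, q2 = -20312463248/24447552233, q3 = -9399630800/24447552233, q4 = -76325002096/317818179029.
The numerator is Q*f truncated at degree 1: P0 = a_0 = 21/5; P1 = a_1 + q1*a_0 = 179621938641/18805809410.


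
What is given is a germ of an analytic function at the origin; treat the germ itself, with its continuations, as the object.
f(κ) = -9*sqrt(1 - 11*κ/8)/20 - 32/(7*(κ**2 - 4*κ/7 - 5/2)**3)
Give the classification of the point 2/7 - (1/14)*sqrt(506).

The denominator factor κ**2 - 4*κ/7 - 5/2 vanishes at 2/7 - (1/14)*sqrt(506) and appears to the power 3; the numerator there equals -32/7, nonzero, and no other factor vanishes.
The branch terms are analytic at this point.
Hence a pole whose order is the multiplicity, 3.

The point is a pole of order 3.


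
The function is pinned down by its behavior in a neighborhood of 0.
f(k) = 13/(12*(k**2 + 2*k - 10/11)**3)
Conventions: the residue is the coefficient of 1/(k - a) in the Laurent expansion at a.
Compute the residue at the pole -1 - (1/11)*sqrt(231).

The factor k**2 + 2*k - 10/11 splits as (k - a)(k - a') with a = -1 - (1/11)*sqrt(231), a' = -1 + (1/11)*sqrt(231). At the order-3 pole a set g(k) = (k - a)^3*f(k) = [13/12] / (k - a')^3.
Order-3 pole: residue = g''(a)/2; g''(-1 - (1/11)*sqrt(231)) = -(1573/296352)*sqrt(231), so the residue is -(1573/592704)*sqrt(231).

The residue is -(1573/592704)*sqrt(231).


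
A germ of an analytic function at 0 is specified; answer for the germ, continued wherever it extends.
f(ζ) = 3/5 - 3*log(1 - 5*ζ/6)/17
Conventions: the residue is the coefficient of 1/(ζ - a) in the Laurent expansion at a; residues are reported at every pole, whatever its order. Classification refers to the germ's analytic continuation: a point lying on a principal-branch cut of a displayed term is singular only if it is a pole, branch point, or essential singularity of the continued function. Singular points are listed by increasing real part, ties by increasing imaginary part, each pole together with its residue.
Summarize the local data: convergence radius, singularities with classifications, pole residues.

Radius of convergence at 0: 6/5.
At 6/5: a logarithmic branch point.

Branch term (-3/17)*log(1 - ζ/(6/5)): its argument vanishes at ζ = 6/5, a logarithmic branch point, modulus 6/5.
The radius of convergence is the smallest modulus among the singular points: 6/5.


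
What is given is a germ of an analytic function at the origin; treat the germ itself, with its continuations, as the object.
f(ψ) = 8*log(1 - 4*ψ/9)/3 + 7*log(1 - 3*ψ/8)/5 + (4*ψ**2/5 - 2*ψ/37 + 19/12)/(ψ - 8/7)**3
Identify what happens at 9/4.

The term (8/3)*log(1 - ψ/(9/4)) has argument 1 - 9/4/(9/4) = 0 at 9/4: a logarithmic (infinitely-sheeted) branch point; the remaining terms are analytic or single-valued there.

The point is a logarithmic branch point.


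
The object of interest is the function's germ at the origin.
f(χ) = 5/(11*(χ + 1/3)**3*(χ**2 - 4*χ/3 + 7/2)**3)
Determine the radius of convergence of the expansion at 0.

The radius of convergence is 1/3.

Denominator factor (χ + 1/3)^3: pole of order 3 at -1/3, modulus 1/3.
Denominator factor (χ**2 - 4*χ/3 + 7/2)^3: discriminant -110/9, complex-conjugate roots (2/3) + ((1/6)*sqrt(110))*i and (2/3) - ((1/6)*sqrt(110))*i; poles of order 3, moduli (1/2)*sqrt(14) and (1/2)*sqrt(14).
The radius of convergence is the smallest modulus among the singular points: 1/3.


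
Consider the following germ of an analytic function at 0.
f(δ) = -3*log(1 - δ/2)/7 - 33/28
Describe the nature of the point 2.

The point is a logarithmic branch point.

The term (-3/7)*log(1 - δ/(2)) has argument 1 - 2/(2) = 0 at 2: a logarithmic (infinitely-sheeted) branch point; the remaining terms are analytic or single-valued there.


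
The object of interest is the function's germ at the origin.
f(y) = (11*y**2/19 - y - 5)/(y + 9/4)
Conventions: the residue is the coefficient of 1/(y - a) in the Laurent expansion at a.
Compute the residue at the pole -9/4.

The residue is 55/304.

At the order-1 pole -9/4 set g(y) = (y - (-9/4))*f(y) = 11*y**2/19 - y - 5.
Simple pole: residue = g(a) at a = -9/4, which is 55/304.


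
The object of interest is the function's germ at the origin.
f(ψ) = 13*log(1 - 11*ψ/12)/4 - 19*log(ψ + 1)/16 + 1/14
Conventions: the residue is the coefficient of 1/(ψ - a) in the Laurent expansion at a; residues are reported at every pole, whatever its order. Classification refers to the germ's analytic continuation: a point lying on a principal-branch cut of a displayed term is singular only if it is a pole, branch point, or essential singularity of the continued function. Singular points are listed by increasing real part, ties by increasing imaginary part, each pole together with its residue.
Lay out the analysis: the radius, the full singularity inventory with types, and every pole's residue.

Radius of convergence at 0: 1.
At -1: a logarithmic branch point.
At 12/11: a logarithmic branch point.

Branch term (13/4)*log(1 - ψ/(12/11)): its argument vanishes at ψ = 12/11, a logarithmic branch point, modulus 12/11.
Branch term (-19/16)*log(1 - ψ/(-1)): its argument vanishes at ψ = -1, a logarithmic branch point, modulus 1.
The radius of convergence is the smallest modulus among the singular points: 1.
List the singular points by increasing real part (a conjugate pair: the negative imaginary part first).


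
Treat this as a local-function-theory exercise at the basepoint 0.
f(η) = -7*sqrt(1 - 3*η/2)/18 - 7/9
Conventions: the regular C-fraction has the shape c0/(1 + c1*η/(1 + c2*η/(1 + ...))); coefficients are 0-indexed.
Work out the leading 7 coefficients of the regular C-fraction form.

Taylor coefficients (expand at 0): a_0 = -7/6, a_1 = 7/24, a_2 = 7/64, a_3 = 21/256, a_4 = 315/4096, a_5 = 1323/16384, a_6 = 11907/131072.
c0 = a_0 = -7/6. Peel one level at a time: if S = 1 + c*η/S' with S'(0) = 1, then c is the η-coefficient of S and S' = c*η/(S - 1).
S_1 = c0/f = 1 + (1/4)*η + (5/32)*η^2 + ...; c1 = 1/4.
S_2 = c1*η/(S_1 - 1) = 1 + (-5/8)*η + (-9/64)*η^2 + ...; c2 = -5/8.
S_3 = c2*η/(S_2 - 1) = 1 + (-9/40)*η + (-189/1600)*η^2 + ...; c3 = -9/40.
S_4 = c3*η/(S_3 - 1) = 1 + (-21/40)*η + (-9/64)*η^2 + ...; c4 = -21/40.
S_5 = c4*η/(S_4 - 1) = 1 + (-15/56)*η + (-405/3136)*η^2 + ...; c5 = -15/56.
S_6 = c5*η/(S_5 - 1) = 1 + (-27/56)*η + ...; c6 = -27/56.

The regular C-fraction coefficients are [-7/6, 1/4, -5/8, -9/40, -21/40, -15/56, -27/56].


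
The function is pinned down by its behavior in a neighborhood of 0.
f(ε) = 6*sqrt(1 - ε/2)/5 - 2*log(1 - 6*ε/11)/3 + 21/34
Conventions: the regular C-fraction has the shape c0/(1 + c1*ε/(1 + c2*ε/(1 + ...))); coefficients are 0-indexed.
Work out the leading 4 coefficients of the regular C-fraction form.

Taylor coefficients (expand at 0): a_0 = 309/170, a_1 = 7/110, a_2 = 597/9680, a_3 = 11367/425920.
c0 = a_0 = 309/170. Peel one level at a time: if S = 1 + c*ε/S' with S'(0) = 1, then c is the ε-coefficient of S and S' = c*ε/(S - 1).
S_1 = c0/f = 1 + (-119/3399)*ε + (-3022753/92425608)*ε^2 + ...; c1 = -119/3399.
S_2 = c1*ε/(S_1 - 1) = 1 + (-177809/190344)*ε + (197271/379456)*ε^2 + ...; c2 = -177809/190344.
S_3 = c2*ε/(S_2 - 1) = 1 + (60956739/109530344)*ε + ...; c3 = 60956739/109530344.

The regular C-fraction coefficients are [309/170, -119/3399, -177809/190344, 60956739/109530344].


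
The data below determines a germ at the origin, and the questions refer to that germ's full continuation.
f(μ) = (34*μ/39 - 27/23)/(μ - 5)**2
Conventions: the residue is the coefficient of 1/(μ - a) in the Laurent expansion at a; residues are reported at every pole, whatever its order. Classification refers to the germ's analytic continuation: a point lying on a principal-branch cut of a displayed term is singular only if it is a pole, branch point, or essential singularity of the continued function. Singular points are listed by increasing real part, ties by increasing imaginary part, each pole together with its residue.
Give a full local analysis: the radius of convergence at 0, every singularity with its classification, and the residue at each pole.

Denominator factor (μ - 5)^2: pole of order 2 at 5, modulus 5.
The radius of convergence is the smallest modulus among the singular points: 5.
At the order-2 pole 5 set g(μ) = (μ - (5))^2*f(μ) = 34*μ/39 - 27/23.
Order-2 pole: residue = g'(a); g'(5) = 34/39, so the residue is 34/39.

Radius of convergence at 0: 5.
At 5: a pole of order 2; residue 34/39.


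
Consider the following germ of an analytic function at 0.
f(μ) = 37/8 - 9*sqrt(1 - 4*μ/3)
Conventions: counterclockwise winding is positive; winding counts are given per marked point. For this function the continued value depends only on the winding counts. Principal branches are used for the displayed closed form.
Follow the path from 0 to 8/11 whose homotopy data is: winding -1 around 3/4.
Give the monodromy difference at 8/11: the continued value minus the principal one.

The rational part is single-valued and drops out of the difference; each branch term changes only by its own monodromy.
(-9)*sqrt(1 - μ/(3/4)): winding -1 is odd, the square root flips sign, contributing -2*(-9)*sqrt(1 - (8/11)/(3/4)) = -2*(-9)*sqrt(1/33) = (6/11)*sqrt(33).
Summing the contributions at μ = 8/11 gives (6/11)*sqrt(33).

Continued minus principal equals (6/11)*sqrt(33).


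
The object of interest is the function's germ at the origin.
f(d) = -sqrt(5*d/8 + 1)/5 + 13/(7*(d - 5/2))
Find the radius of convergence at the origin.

Denominator factor (d - 5/2): pole of order 1 at 5/2, modulus 5/2.
Branch term (-1/5)*sqrt(1 - d/(-8/5)): its argument vanishes at d = -8/5, a square-root branch point, modulus 8/5.
The radius of convergence is the smallest modulus among the singular points: 8/5.

The radius of convergence is 8/5.


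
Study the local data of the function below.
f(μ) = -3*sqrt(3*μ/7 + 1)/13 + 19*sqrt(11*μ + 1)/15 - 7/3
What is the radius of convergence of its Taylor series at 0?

Branch term (-3/13)*sqrt(1 - μ/(-7/3)): its argument vanishes at μ = -7/3, a square-root branch point, modulus 7/3.
Branch term (19/15)*sqrt(1 - μ/(-1/11)): its argument vanishes at μ = -1/11, a square-root branch point, modulus 1/11.
The radius of convergence is the smallest modulus among the singular points: 1/11.

The radius of convergence is 1/11.


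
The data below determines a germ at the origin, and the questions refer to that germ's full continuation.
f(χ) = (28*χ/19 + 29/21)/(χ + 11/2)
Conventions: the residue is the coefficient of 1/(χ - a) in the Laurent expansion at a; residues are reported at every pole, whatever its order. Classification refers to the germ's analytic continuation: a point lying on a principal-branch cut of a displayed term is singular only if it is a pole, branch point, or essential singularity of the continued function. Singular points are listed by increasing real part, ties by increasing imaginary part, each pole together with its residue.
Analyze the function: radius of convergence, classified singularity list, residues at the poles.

Radius of convergence at 0: 11/2.
At -11/2: a pole of order 1; residue -2683/399.

Denominator factor (χ + 11/2): pole of order 1 at -11/2, modulus 11/2.
The radius of convergence is the smallest modulus among the singular points: 11/2.
At the order-1 pole -11/2 set g(χ) = (χ - (-11/2))*f(χ) = 28*χ/19 + 29/21.
Simple pole: residue = g(a) at a = -11/2, which is -2683/399.


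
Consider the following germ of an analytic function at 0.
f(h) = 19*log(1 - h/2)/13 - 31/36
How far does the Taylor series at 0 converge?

Branch term (19/13)*log(1 - h/(2)): its argument vanishes at h = 2, a logarithmic branch point, modulus 2.
The radius of convergence is the smallest modulus among the singular points: 2.

The radius of convergence is 2.


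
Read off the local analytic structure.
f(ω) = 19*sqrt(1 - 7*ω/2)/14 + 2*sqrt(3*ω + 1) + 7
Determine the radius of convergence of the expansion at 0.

Branch term (19/14)*sqrt(1 - ω/(2/7)): its argument vanishes at ω = 2/7, a square-root branch point, modulus 2/7.
Branch term (2)*sqrt(1 - ω/(-1/3)): its argument vanishes at ω = -1/3, a square-root branch point, modulus 1/3.
The radius of convergence is the smallest modulus among the singular points: 2/7.

The radius of convergence is 2/7.


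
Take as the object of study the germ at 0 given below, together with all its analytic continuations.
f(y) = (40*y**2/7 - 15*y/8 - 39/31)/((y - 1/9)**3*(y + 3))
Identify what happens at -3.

The denominator factor y + 3 vanishes at -3 and appears to the power 1; the numerator there equals 96861/1736, nonzero, and no other factor vanishes.
Hence a pole whose order is the multiplicity, 1.

The point is a pole of order 1.


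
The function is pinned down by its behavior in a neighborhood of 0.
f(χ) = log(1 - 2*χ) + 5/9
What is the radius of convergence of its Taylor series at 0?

Branch term (1)*log(1 - χ/(1/2)): its argument vanishes at χ = 1/2, a logarithmic branch point, modulus 1/2.
The radius of convergence is the smallest modulus among the singular points: 1/2.

The radius of convergence is 1/2.


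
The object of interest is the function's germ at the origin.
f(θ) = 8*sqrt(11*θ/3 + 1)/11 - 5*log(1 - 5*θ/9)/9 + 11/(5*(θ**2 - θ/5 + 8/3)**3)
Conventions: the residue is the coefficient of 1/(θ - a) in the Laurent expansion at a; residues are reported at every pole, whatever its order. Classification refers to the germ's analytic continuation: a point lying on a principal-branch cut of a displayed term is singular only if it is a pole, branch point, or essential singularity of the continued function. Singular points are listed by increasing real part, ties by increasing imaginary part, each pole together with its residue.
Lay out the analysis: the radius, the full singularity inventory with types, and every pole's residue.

Radius of convergence at 0: 3/11.
At -3/11: an algebraic (square-root) branch point.
At (1/10) - ((1/30)*sqrt(2391))*i: a pole of order 3; residue ((371250/506261573)*sqrt(2391))*i.
At (1/10) + ((1/30)*sqrt(2391))*i: a pole of order 3; residue -((371250/506261573)*sqrt(2391))*i.
At 9/5: a logarithmic branch point.


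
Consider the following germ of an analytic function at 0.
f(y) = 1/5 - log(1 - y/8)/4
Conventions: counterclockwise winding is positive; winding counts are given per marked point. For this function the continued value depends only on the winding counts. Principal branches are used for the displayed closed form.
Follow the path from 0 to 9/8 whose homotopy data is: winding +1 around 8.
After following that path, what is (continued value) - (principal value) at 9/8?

The rational part is single-valued and drops out of the difference; each branch term changes only by its own monodromy.
(-1/4)*log(1 - y/(8)): each positive loop around 8 adds 2*pi*i to the log, so winding +1 contributes (-1/4)*(1)*2*pi*i = -(1/2)*pi*i.
Summing the contributions at y = 9/8 gives -(1/2)*pi*i.

Continued minus principal equals -(1/2)*pi*i.


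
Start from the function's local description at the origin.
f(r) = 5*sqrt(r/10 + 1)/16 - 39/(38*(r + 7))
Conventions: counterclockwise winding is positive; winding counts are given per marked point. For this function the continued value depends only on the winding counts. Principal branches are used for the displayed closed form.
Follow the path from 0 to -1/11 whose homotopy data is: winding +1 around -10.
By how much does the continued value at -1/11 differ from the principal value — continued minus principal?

The rational part is single-valued and drops out of the difference; each branch term changes only by its own monodromy.
(5/16)*sqrt(1 - r/(-10)): winding +1 is odd, the square root flips sign, contributing -2*(5/16)*sqrt(1 - (-1/11)/(-10)) = -2*(5/16)*sqrt(109/110) = -(1/176)*sqrt(11990).
Summing the contributions at r = -1/11 gives -(1/176)*sqrt(11990).

Continued minus principal equals -(1/176)*sqrt(11990).


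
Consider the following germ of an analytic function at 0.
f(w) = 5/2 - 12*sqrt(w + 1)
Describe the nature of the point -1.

The term (-12)*sqrt(1 - w/(-1)) has argument 1 - -1/(-1) = 0 at -1: a square-root (algebraic, two-sheeted) branch point; the remaining terms are analytic or single-valued there.

The point is an algebraic (square-root) branch point.


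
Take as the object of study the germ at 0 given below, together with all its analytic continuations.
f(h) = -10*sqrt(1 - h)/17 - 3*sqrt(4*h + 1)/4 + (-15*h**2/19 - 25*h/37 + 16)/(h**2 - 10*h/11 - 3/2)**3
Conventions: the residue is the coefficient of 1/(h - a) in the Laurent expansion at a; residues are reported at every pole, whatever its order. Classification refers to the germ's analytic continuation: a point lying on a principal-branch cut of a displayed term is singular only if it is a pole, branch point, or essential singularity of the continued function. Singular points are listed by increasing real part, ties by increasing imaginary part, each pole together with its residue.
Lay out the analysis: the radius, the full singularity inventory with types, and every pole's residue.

Radius of convergence at 0: 1/4.
At 5/11 - (1/22)*sqrt(826): a pole of order 3; residue -(10854655053/396182663128)*sqrt(826).
At -1/4: an algebraic (square-root) branch point.
At 1: an algebraic (square-root) branch point.
At 5/11 + (1/22)*sqrt(826): a pole of order 3; residue (10854655053/396182663128)*sqrt(826).


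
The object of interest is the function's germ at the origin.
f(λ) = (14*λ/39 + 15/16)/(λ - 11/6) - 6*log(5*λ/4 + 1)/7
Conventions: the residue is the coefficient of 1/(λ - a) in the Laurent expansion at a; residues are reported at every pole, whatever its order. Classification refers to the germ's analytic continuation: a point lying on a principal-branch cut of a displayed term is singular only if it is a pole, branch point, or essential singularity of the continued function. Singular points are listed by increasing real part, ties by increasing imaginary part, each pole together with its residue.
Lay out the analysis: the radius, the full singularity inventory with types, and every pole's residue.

Denominator factor (λ - 11/6): pole of order 1 at 11/6, modulus 11/6.
Branch term (-6/7)*log(1 - λ/(-4/5)): its argument vanishes at λ = -4/5, a logarithmic branch point, modulus 4/5.
The radius of convergence is the smallest modulus among the singular points: 4/5.
The branch term is analytic at 11/6 and contributes nothing to the residue; only the rational part matters.
At the order-1 pole 11/6 set g(λ) = (λ - (11/6))*(rational part) = 14*λ/39 + 15/16.
Simple pole: residue = g(a) at a = 11/6, which is 2987/1872.
List the singular points by increasing real part (a conjugate pair: the negative imaginary part first).

Radius of convergence at 0: 4/5.
At -4/5: a logarithmic branch point.
At 11/6: a pole of order 1; residue 2987/1872.


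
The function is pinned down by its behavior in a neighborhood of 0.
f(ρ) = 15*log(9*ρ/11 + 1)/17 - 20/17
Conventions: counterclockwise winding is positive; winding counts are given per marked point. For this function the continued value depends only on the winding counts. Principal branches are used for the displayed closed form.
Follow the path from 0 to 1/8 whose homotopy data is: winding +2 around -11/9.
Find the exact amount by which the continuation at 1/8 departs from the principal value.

The rational part is single-valued and drops out of the difference; each branch term changes only by its own monodromy.
(15/17)*log(1 - ρ/(-11/9)): each positive loop around -11/9 adds 2*pi*i to the log, so winding +2 contributes (15/17)*(2)*2*pi*i = (60/17)*pi*i.
Summing the contributions at ρ = 1/8 gives (60/17)*pi*i.

Continued minus principal equals (60/17)*pi*i.


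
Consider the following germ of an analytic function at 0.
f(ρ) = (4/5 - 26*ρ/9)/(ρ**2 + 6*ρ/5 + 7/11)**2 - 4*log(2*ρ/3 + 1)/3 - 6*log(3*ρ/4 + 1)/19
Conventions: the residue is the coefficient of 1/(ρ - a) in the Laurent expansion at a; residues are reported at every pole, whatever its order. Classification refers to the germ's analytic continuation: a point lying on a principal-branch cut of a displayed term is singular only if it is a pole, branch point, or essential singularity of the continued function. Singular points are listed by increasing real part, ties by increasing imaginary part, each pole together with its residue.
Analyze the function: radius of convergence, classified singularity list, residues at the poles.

Denominator factor (ρ**2 + 6*ρ/5 + 7/11)^2: discriminant -304/275, complex-conjugate roots (-3/5) + ((2/55)*sqrt(209))*i and (-3/5) - ((2/55)*sqrt(209))*i; poles of order 2, moduli (1/11)*sqrt(77) and (1/11)*sqrt(77).
Branch term (-4/3)*log(1 - ρ/(-3/2)): its argument vanishes at ρ = -3/2, a logarithmic branch point, modulus 3/2.
Branch term (-6/19)*log(1 - ρ/(-4/3)): its argument vanishes at ρ = -4/3, a logarithmic branch point, modulus 4/3.
The radius of convergence is the smallest modulus among the singular points: (1/11)*sqrt(77).
The branch terms are analytic at (-3/5) - ((2/55)*sqrt(209))*i and contribute nothing to the residue; only the rational part matters.
The factor ρ**2 + 6*ρ/5 + 7/11 splits as (ρ - a)(ρ - a') with a = (-3/5) - ((2/55)*sqrt(209))*i, a' = (-3/5) + ((2/55)*sqrt(209))*i. At the order-2 pole a set g(ρ) = (ρ - a)^2*(rational part) = [4/5 - 26*ρ/9] / (ρ - a')^2.
Order-2 pole: residue = g'(a); g'((-3/5) - ((2/55)*sqrt(209))*i) = ((275/912)*sqrt(209))*i, so the residue is ((275/912)*sqrt(209))*i.
The branch terms are analytic at (-3/5) + ((2/55)*sqrt(209))*i and contribute nothing to the residue; only the rational part matters.
The factor ρ**2 + 6*ρ/5 + 7/11 splits as (ρ - a)(ρ - a') with a = (-3/5) + ((2/55)*sqrt(209))*i, a' = (-3/5) - ((2/55)*sqrt(209))*i. At the order-2 pole a set g(ρ) = (ρ - a)^2*(rational part) = [4/5 - 26*ρ/9] / (ρ - a')^2.
Order-2 pole: residue = g'(a); g'((-3/5) + ((2/55)*sqrt(209))*i) = -((275/912)*sqrt(209))*i, so the residue is -((275/912)*sqrt(209))*i.
List the singular points by increasing real part (a conjugate pair: the negative imaginary part first).

Radius of convergence at 0: (1/11)*sqrt(77).
At -3/2: a logarithmic branch point.
At -4/3: a logarithmic branch point.
At (-3/5) - ((2/55)*sqrt(209))*i: a pole of order 2; residue ((275/912)*sqrt(209))*i.
At (-3/5) + ((2/55)*sqrt(209))*i: a pole of order 2; residue -((275/912)*sqrt(209))*i.


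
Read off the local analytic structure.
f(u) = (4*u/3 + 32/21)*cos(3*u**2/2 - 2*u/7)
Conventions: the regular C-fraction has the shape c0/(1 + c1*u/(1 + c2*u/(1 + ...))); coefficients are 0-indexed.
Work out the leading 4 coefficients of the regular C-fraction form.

The regular C-fraction coefficients are [32/21, -7/8, 2529/2744, 140176/289149].

Taylor coefficients (expand at 0): a_0 = 32/21, a_1 = 4/3, a_2 = -64/1029, a_3 = 88/147.
c0 = a_0 = 32/21. Peel one level at a time: if S = 1 + c*u/S' with S'(0) = 1, then c is the u-coefficient of S and S' = c*u/(S - 1).
S_1 = c0/f = 1 + (-7/8)*u + (2529/3136)*u^2 + ...; c1 = -7/8.
S_2 = c1*u/(S_1 - 1) = 1 + (2529/2744)*u + (-52566/117649)*u^2 + ...; c2 = 2529/2744.
S_3 = c2*u/(S_2 - 1) = 1 + (140176/289149)*u + ...; c3 = 140176/289149.


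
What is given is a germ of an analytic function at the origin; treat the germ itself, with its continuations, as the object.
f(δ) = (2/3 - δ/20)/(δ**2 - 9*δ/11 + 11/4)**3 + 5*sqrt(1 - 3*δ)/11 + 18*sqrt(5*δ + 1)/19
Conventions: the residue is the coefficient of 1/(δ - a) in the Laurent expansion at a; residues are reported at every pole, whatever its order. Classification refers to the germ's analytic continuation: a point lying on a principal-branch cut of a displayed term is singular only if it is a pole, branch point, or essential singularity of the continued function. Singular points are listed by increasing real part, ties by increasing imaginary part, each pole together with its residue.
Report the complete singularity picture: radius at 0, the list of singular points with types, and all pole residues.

Radius of convergence at 0: 1/5.
At -1/5: an algebraic (square-root) branch point.
At 1/3: an algebraic (square-root) branch point.
At (9/22) - ((25/22)*sqrt(2))*i: a pole of order 3; residue ((12488773/1562500000)*sqrt(2))*i.
At (9/22) + ((25/22)*sqrt(2))*i: a pole of order 3; residue -((12488773/1562500000)*sqrt(2))*i.

Denominator factor (δ**2 - 9*δ/11 + 11/4)^3: discriminant -1250/121, complex-conjugate roots (9/22) + ((25/22)*sqrt(2))*i and (9/22) - ((25/22)*sqrt(2))*i; poles of order 3, moduli (1/2)*sqrt(11) and (1/2)*sqrt(11).
Branch term (18/19)*sqrt(1 - δ/(-1/5)): its argument vanishes at δ = -1/5, a square-root branch point, modulus 1/5.
Branch term (5/11)*sqrt(1 - δ/(1/3)): its argument vanishes at δ = 1/3, a square-root branch point, modulus 1/3.
The radius of convergence is the smallest modulus among the singular points: 1/5.
The branch terms are analytic at (9/22) - ((25/22)*sqrt(2))*i and contribute nothing to the residue; only the rational part matters.
The factor δ**2 - 9*δ/11 + 11/4 splits as (δ - a)(δ - a') with a = (9/22) - ((25/22)*sqrt(2))*i, a' = (9/22) + ((25/22)*sqrt(2))*i. At the order-3 pole a set g(δ) = (δ - a)^3*(rational part) = [2/3 - δ/20] / (δ - a')^3.
Order-3 pole: residue = g''(a)/2; g''((9/22) - ((25/22)*sqrt(2))*i) = ((12488773/781250000)*sqrt(2))*i, so the residue is ((12488773/1562500000)*sqrt(2))*i.
The branch terms are analytic at (9/22) + ((25/22)*sqrt(2))*i and contribute nothing to the residue; only the rational part matters.
The factor δ**2 - 9*δ/11 + 11/4 splits as (δ - a)(δ - a') with a = (9/22) + ((25/22)*sqrt(2))*i, a' = (9/22) - ((25/22)*sqrt(2))*i. At the order-3 pole a set g(δ) = (δ - a)^3*(rational part) = [2/3 - δ/20] / (δ - a')^3.
Order-3 pole: residue = g''(a)/2; g''((9/22) + ((25/22)*sqrt(2))*i) = -((12488773/781250000)*sqrt(2))*i, so the residue is -((12488773/1562500000)*sqrt(2))*i.
List the singular points by increasing real part (a conjugate pair: the negative imaginary part first).
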